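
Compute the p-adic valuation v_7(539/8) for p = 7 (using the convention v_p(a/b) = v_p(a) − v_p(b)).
v_7(539/8) = 2

Factor powers of 7 from the numerator and denominator of the reduced fraction: 539 = 7^2 · 11 and 8 = 7^0 · 8. Apply v_p(a/b) = v_p(a) − v_p(b): v_7(539/8) = 2 − 0 = 2.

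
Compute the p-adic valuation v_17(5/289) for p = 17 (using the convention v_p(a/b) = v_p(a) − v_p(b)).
v_17(5/289) = -2

Factor powers of 17 from the numerator and denominator of the reduced fraction: 5 = 17^0 · 5 and 289 = 17^2 · 1. Apply v_p(a/b) = v_p(a) − v_p(b): v_17(5/289) = 0 − 2 = -2.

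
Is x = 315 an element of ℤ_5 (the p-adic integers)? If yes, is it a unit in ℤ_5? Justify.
x ∈ ℤ_5 but not a unit; v_5(x) = 1 > 0

ℤ_5 = {x ∈ ℚ_5 : v_5(x) ≥ 0} and ℤ_5^× = {x ∈ ℤ_5 : v_5(x) = 0}. Here v_5(315) = v_5(num) − v_5(den) = 1; compare against these criteria.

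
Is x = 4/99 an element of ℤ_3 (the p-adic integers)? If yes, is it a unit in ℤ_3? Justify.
x ∉ ℤ_3 (v_3(x) = -2 < 0)

ℤ_3 = {x ∈ ℚ_3 : v_3(x) ≥ 0} and ℤ_3^× = {x ∈ ℤ_3 : v_3(x) = 0}. Here v_3(4/99) = v_3(num) − v_3(den) = -2; compare against these criteria.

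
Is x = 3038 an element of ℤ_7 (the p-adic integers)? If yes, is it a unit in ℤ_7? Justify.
x ∈ ℤ_7 but not a unit; v_7(x) = 2 > 0

ℤ_7 = {x ∈ ℚ_7 : v_7(x) ≥ 0} and ℤ_7^× = {x ∈ ℤ_7 : v_7(x) = 0}. Here v_7(3038) = v_7(num) − v_7(den) = 2; compare against these criteria.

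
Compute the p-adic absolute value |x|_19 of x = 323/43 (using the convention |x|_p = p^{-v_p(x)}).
|323/43|_19 = 1/19

Step 1 — compute v_19(x) by factoring powers of 19 out of the numerator and denominator: v_19(323/43) = 1. Step 2 — apply |x|_p = p^{-v_p(x)} = 19^{-1} = 1/19.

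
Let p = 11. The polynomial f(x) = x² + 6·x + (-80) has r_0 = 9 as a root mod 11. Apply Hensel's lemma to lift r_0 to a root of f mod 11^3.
r_2 = 405 (mod 1331)

Hensel: r_{i+1} = r_i − f(r_i)·(f′(r_i))^{-1} mod 11^{i+2}, f′(x) = 2x + 6. Iterate:
  r_0 = 9 (mod 11)
  r_1 = 42 (mod 121)
  r_2 = 405 (mod 1331)
Final: r = 405 satisfies f(r) ≡ 0 mod 11^3.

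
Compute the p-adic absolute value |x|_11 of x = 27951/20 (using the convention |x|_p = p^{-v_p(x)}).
|27951/20|_11 = 1/1331

Step 1 — compute v_11(x) by factoring powers of 11 out of the numerator and denominator: v_11(27951/20) = 3. Step 2 — apply |x|_p = p^{-v_p(x)} = 11^{-3} = 1/1331.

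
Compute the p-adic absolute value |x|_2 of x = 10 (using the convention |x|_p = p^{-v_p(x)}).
|10|_2 = 1/2

Step 1 — compute v_2(x) by factoring powers of 2 out of the numerator and denominator: v_2(10) = 1. Step 2 — apply |x|_p = p^{-v_p(x)} = 2^{-1} = 1/2.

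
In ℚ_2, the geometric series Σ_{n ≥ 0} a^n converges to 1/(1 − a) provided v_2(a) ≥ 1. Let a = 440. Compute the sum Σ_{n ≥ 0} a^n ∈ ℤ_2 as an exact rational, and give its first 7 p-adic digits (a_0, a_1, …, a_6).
Σ a^n = 1/(1 − a) = -1/439;  first 7 digits = (1, 0, 0, 1, 1, 1, 1)

v_2(a) = 3 ≥ 1, so the series converges in ℤ_2 to 1/(1 − a) = 1/(1 − 440) = -1/439. Expand this rational in ℤ_2: compute digits iteratively via d_i = x_i mod 2, x_{i+1} = (x_i − d_i)/2. The first 7 digits are (1, 0, 0, 1, 1, 1, 1).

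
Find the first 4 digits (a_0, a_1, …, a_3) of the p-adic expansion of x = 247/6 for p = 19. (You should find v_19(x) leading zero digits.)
(a_0, …, a_3) = (0, 18, 15, 15)

v_19(247/6) = 1, so a_0 = ... = a_0 = 0. Factor out: x = 19^1 · u with u = 13/6 a unit in ℤ_19. Expand u iteratively via a_{v+i} = u_i mod 19, u_{i+1} = (u_i − a_{v+i})/19:
  u_0 = 13/6;  a_1 = 18;  u_1 = (u_0 − 18)/19 = -5/6
  u_1 = -5/6;  a_2 = 15;  u_2 = (u_1 − 15)/19 = -5/6
  u_2 = -5/6;  a_3 = 15;  u_3 = (u_2 − 15)/19 = -5/6
Digits: (0, 18, 15, 15).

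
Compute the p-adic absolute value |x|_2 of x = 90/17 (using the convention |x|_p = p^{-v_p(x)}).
|90/17|_2 = 1/2

Step 1 — compute v_2(x) by factoring powers of 2 out of the numerator and denominator: v_2(90/17) = 1. Step 2 — apply |x|_p = p^{-v_p(x)} = 2^{-1} = 1/2.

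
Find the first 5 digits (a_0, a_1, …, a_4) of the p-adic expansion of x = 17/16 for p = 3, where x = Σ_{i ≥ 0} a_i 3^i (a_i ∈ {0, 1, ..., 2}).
(a_0, …, a_4) = (2, 1, 2, 2, 0)

v_3(17/16) = 0 (numerator and denominator both coprime to 3), so x ∈ ℤ_3^×. Compute digits iteratively via a_i = x_i mod 3, x_{i+1} = (x_i − a_i)/3, with x_0 = x:
  x_0 = 17/16;  a_0 = 2;  x_1 = (x_0 − 2)/3 = -5/16
  x_1 = -5/16;  a_1 = 1;  x_2 = (x_1 − 1)/3 = -7/16
  x_2 = -7/16;  a_2 = 2;  x_3 = (x_2 − 2)/3 = -13/16
  x_3 = -13/16;  a_3 = 2;  x_4 = (x_3 − 2)/3 = -15/16
  x_4 = -15/16;  a_4 = 0;  x_5 = (x_4 − 0)/3 = -5/16
Digits: (2, 1, 2, 2, 0).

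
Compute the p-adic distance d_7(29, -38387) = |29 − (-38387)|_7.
d_7(29, -38387) = 1/2401

Step 1 — x − y = 29 − (-38387) = 38416. Step 2 — v_7(38416) = 4 (factor: 38416 = (7^4 · 16); the sign does not affect v_p). Step 3 — |x − y|_7 = 7^{-4} = 1/2401.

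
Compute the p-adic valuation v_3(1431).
v_3(1431) = 3

v_3(n) is the largest exponent k such that 3^k divides n. Factor out: 1431 = 3^3 · 53. (Sign doesn't affect v_p.) So v_3(1431) = 3.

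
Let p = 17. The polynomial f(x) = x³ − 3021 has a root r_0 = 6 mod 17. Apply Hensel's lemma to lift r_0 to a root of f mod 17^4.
r_3 = 8710 (mod 83521)

Hensel: r_{i+1} = r_i − f(r_i)/f′(r_i) mod 17^{i+2}, where f′(x) = 3x². Iterate:
  r_0 = 6 (mod 17)
  r_1 = 40 (mod 289)
  r_2 = 3797 (mod 4913)
  r_3 = 8710 (mod 83521)
Final: r = 8710 with f(r) ≡ 0 mod 17^4.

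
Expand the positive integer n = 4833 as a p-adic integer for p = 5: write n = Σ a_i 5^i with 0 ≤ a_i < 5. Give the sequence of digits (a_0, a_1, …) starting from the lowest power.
(a_0, a_1, …) = (3, 1, 3, 3, 2, 1)

Repeated division by 5 gives the digits low-to-high: 4833 = 3 + 1·5^1 + 3·5^2 + 3·5^3 + 2·5^4 + 1·5^5. Digit sequence: (3, 1, 3, 3, 2, 1).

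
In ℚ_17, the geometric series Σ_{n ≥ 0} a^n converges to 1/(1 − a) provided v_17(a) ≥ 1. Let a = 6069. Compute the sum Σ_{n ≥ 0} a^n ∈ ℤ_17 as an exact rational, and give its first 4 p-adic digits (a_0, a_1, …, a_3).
Σ a^n = 1/(1 − a) = -1/6068;  first 4 digits = (1, 0, 4, 1)

v_17(a) = 2 ≥ 1, so the series converges in ℤ_17 to 1/(1 − a) = 1/(1 − 6069) = -1/6068. Expand this rational in ℤ_17: compute digits iteratively via d_i = x_i mod 17, x_{i+1} = (x_i − d_i)/17. The first 4 digits are (1, 0, 4, 1).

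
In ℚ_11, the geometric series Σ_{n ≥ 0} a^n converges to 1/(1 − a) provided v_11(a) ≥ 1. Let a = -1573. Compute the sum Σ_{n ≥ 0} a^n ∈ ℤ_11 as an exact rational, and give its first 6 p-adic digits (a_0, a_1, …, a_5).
Σ a^n = 1/(1 − a) = 1/1574;  first 6 digits = (1, 0, 9, 9, 3, 4)

v_11(a) = 2 ≥ 1, so the series converges in ℤ_11 to 1/(1 − a) = 1/(1 − (-1573)) = 1/1574. Expand this rational in ℤ_11: compute digits iteratively via d_i = x_i mod 11, x_{i+1} = (x_i − d_i)/11. The first 6 digits are (1, 0, 9, 9, 3, 4).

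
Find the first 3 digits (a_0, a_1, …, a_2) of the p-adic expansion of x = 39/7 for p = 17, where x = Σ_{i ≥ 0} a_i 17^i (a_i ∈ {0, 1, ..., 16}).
(a_0, …, a_2) = (8, 12, 9)

v_17(39/7) = 0 (numerator and denominator both coprime to 17), so x ∈ ℤ_17^×. Compute digits iteratively via a_i = x_i mod 17, x_{i+1} = (x_i − a_i)/17, with x_0 = x:
  x_0 = 39/7;  a_0 = 8;  x_1 = (x_0 − 8)/17 = -1/7
  x_1 = -1/7;  a_1 = 12;  x_2 = (x_1 − 12)/17 = -5/7
  x_2 = -5/7;  a_2 = 9;  x_3 = (x_2 − 9)/17 = -4/7
Digits: (8, 12, 9).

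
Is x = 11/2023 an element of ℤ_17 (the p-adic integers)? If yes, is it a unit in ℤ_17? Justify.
x ∉ ℤ_17 (v_17(x) = -2 < 0)

ℤ_17 = {x ∈ ℚ_17 : v_17(x) ≥ 0} and ℤ_17^× = {x ∈ ℤ_17 : v_17(x) = 0}. Here v_17(11/2023) = v_17(num) − v_17(den) = -2; compare against these criteria.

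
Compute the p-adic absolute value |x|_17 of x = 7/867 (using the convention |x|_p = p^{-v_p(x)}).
|7/867|_17 = 289

Step 1 — compute v_17(x) by factoring powers of 17 out of the numerator and denominator: v_17(7/867) = -2. Step 2 — apply |x|_p = p^{-v_p(x)} = 17^{2} = 289.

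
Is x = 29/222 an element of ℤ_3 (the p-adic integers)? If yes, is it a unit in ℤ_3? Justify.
x ∉ ℤ_3 (v_3(x) = -1 < 0)

ℤ_3 = {x ∈ ℚ_3 : v_3(x) ≥ 0} and ℤ_3^× = {x ∈ ℤ_3 : v_3(x) = 0}. Here v_3(29/222) = v_3(num) − v_3(den) = -1; compare against these criteria.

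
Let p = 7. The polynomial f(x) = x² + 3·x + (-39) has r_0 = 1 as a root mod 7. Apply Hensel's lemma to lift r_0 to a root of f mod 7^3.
r_2 = 204 (mod 343)

Hensel: r_{i+1} = r_i − f(r_i)·(f′(r_i))^{-1} mod 7^{i+2}, f′(x) = 2x + 3. Iterate:
  r_0 = 1 (mod 7)
  r_1 = 8 (mod 49)
  r_2 = 204 (mod 343)
Final: r = 204 satisfies f(r) ≡ 0 mod 7^3.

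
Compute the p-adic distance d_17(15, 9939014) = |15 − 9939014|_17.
d_17(15, 9939014) = 1/1419857

Step 1 — x − y = 15 − 9939014 = -9938999. Step 2 — v_17(-9938999) = 5 (factor: -9938999 = −(17^5 · 7); the sign does not affect v_p). Step 3 — |x − y|_17 = 17^{-5} = 1/1419857.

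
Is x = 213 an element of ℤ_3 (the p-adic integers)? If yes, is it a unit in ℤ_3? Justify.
x ∈ ℤ_3 but not a unit; v_3(x) = 1 > 0

ℤ_3 = {x ∈ ℚ_3 : v_3(x) ≥ 0} and ℤ_3^× = {x ∈ ℤ_3 : v_3(x) = 0}. Here v_3(213) = v_3(num) − v_3(den) = 1; compare against these criteria.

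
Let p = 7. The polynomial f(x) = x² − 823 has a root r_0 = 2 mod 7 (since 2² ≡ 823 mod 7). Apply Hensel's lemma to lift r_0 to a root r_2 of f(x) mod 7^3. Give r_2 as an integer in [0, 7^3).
r_2 = 268 (mod 343)

Hensel's recurrence: r_{i+1} = r_i − f(r_i)·(f′(r_i))^{-1} mod 7^{i+2}, with f′(x) = 2x. Iterate:
  r_0 = 2 (mod 7)
  r_1 = 23 (mod 49)
  r_2 = 268 (mod 343)
Final: r_2 = 268, and one checks f(r_2) ≡ 0 mod 7^3.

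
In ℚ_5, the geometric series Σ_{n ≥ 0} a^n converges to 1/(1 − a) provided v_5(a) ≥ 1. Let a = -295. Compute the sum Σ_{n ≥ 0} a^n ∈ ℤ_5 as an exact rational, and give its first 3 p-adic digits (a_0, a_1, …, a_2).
Σ a^n = 1/(1 − a) = 1/296;  first 3 digits = (1, 1, 4)

v_5(a) = 1 ≥ 1, so the series converges in ℤ_5 to 1/(1 − a) = 1/(1 − (-295)) = 1/296. Expand this rational in ℤ_5: compute digits iteratively via d_i = x_i mod 5, x_{i+1} = (x_i − d_i)/5. The first 3 digits are (1, 1, 4).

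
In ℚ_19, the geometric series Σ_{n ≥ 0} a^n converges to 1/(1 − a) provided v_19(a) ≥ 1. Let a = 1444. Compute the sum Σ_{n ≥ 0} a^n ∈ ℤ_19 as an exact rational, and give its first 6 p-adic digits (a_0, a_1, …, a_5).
Σ a^n = 1/(1 − a) = -1/1443;  first 6 digits = (1, 0, 4, 0, 16, 0)

v_19(a) = 2 ≥ 1, so the series converges in ℤ_19 to 1/(1 − a) = 1/(1 − 1444) = -1/1443. Expand this rational in ℤ_19: compute digits iteratively via d_i = x_i mod 19, x_{i+1} = (x_i − d_i)/19. The first 6 digits are (1, 0, 4, 0, 16, 0).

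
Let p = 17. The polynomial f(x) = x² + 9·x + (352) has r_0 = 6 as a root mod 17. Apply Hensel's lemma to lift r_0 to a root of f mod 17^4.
r_3 = 53505 (mod 83521)

Hensel: r_{i+1} = r_i − f(r_i)·(f′(r_i))^{-1} mod 17^{i+2}, f′(x) = 2x + 9. Iterate:
  r_0 = 6 (mod 17)
  r_1 = 40 (mod 289)
  r_2 = 4375 (mod 4913)
  r_3 = 53505 (mod 83521)
Final: r = 53505 satisfies f(r) ≡ 0 mod 17^4.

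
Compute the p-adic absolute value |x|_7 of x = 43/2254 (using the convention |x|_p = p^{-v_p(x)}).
|43/2254|_7 = 49

Step 1 — compute v_7(x) by factoring powers of 7 out of the numerator and denominator: v_7(43/2254) = -2. Step 2 — apply |x|_p = p^{-v_p(x)} = 7^{2} = 49.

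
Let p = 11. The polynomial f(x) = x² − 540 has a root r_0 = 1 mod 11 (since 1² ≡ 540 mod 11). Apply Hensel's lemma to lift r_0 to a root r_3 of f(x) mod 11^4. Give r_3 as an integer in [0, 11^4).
r_3 = 6381 (mod 14641)

Hensel's recurrence: r_{i+1} = r_i − f(r_i)·(f′(r_i))^{-1} mod 11^{i+2}, with f′(x) = 2x. Iterate:
  r_0 = 1 (mod 11)
  r_1 = 89 (mod 121)
  r_2 = 1057 (mod 1331)
  r_3 = 6381 (mod 14641)
Final: r_3 = 6381, and one checks f(r_3) ≡ 0 mod 11^4.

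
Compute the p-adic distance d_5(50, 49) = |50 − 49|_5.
d_5(50, 49) = 1

Step 1 — x − y = 50 − 49 = 1. Step 2 — v_5(1) = 0 (factor: 1 = (5^0 · 1); the sign does not affect v_p). Step 3 — |x − y|_5 = 5^{0} = 1.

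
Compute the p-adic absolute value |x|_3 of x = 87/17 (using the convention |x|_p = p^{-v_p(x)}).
|87/17|_3 = 1/3

Step 1 — compute v_3(x) by factoring powers of 3 out of the numerator and denominator: v_3(87/17) = 1. Step 2 — apply |x|_p = p^{-v_p(x)} = 3^{-1} = 1/3.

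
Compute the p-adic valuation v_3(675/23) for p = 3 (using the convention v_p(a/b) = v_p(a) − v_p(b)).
v_3(675/23) = 3

Factor powers of 3 from the numerator and denominator of the reduced fraction: 675 = 3^3 · 25 and 23 = 3^0 · 23. Apply v_p(a/b) = v_p(a) − v_p(b): v_3(675/23) = 3 − 0 = 3.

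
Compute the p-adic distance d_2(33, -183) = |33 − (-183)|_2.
d_2(33, -183) = 1/8

Step 1 — x − y = 33 − (-183) = 216. Step 2 — v_2(216) = 3 (factor: 216 = (2^3 · 27); the sign does not affect v_p). Step 3 — |x − y|_2 = 2^{-3} = 1/8.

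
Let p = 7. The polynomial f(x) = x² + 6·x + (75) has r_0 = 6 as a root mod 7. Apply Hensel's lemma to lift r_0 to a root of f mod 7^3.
r_2 = 55 (mod 343)

Hensel: r_{i+1} = r_i − f(r_i)·(f′(r_i))^{-1} mod 7^{i+2}, f′(x) = 2x + 6. Iterate:
  r_0 = 6 (mod 7)
  r_1 = 6 (mod 49)
  r_2 = 55 (mod 343)
Final: r = 55 satisfies f(r) ≡ 0 mod 7^3.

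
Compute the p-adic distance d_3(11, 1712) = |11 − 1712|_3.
d_3(11, 1712) = 1/243

Step 1 — x − y = 11 − 1712 = -1701. Step 2 — v_3(-1701) = 5 (factor: -1701 = −(3^5 · 7); the sign does not affect v_p). Step 3 — |x − y|_3 = 3^{-5} = 1/243.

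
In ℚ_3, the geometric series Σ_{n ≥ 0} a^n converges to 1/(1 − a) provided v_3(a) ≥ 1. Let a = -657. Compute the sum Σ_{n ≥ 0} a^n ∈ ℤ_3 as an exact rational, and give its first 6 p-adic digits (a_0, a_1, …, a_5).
Σ a^n = 1/(1 − a) = 1/658;  first 6 digits = (1, 0, 2, 2, 1, 0)

v_3(a) = 2 ≥ 1, so the series converges in ℤ_3 to 1/(1 − a) = 1/(1 − (-657)) = 1/658. Expand this rational in ℤ_3: compute digits iteratively via d_i = x_i mod 3, x_{i+1} = (x_i − d_i)/3. The first 6 digits are (1, 0, 2, 2, 1, 0).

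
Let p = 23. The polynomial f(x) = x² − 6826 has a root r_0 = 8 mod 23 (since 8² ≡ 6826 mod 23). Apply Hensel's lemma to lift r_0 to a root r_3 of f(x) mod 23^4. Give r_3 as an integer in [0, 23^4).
r_3 = 19673 (mod 279841)

Hensel's recurrence: r_{i+1} = r_i − f(r_i)·(f′(r_i))^{-1} mod 23^{i+2}, with f′(x) = 2x. Iterate:
  r_0 = 8 (mod 23)
  r_1 = 100 (mod 529)
  r_2 = 7506 (mod 12167)
  r_3 = 19673 (mod 279841)
Final: r_3 = 19673, and one checks f(r_3) ≡ 0 mod 23^4.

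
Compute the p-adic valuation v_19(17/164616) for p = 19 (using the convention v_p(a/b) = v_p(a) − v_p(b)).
v_19(17/164616) = -3

Factor powers of 19 from the numerator and denominator of the reduced fraction: 17 = 19^0 · 17 and 164616 = 19^3 · 24. Apply v_p(a/b) = v_p(a) − v_p(b): v_19(17/164616) = 0 − 3 = -3.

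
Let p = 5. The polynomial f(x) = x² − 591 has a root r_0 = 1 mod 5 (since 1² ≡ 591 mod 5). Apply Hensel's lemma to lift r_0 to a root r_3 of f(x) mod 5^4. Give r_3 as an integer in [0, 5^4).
r_3 = 471 (mod 625)

Hensel's recurrence: r_{i+1} = r_i − f(r_i)·(f′(r_i))^{-1} mod 5^{i+2}, with f′(x) = 2x. Iterate:
  r_0 = 1 (mod 5)
  r_1 = 21 (mod 25)
  r_2 = 96 (mod 125)
  r_3 = 471 (mod 625)
Final: r_3 = 471, and one checks f(r_3) ≡ 0 mod 5^4.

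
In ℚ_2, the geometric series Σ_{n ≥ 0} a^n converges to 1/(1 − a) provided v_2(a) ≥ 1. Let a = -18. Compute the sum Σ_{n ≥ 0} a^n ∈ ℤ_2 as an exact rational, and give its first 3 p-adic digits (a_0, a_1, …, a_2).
Σ a^n = 1/(1 − a) = 1/19;  first 3 digits = (1, 1, 0)

v_2(a) = 1 ≥ 1, so the series converges in ℤ_2 to 1/(1 − a) = 1/(1 − (-18)) = 1/19. Expand this rational in ℤ_2: compute digits iteratively via d_i = x_i mod 2, x_{i+1} = (x_i − d_i)/2. The first 3 digits are (1, 1, 0).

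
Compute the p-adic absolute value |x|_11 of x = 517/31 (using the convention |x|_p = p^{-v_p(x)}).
|517/31|_11 = 1/11

Step 1 — compute v_11(x) by factoring powers of 11 out of the numerator and denominator: v_11(517/31) = 1. Step 2 — apply |x|_p = p^{-v_p(x)} = 11^{-1} = 1/11.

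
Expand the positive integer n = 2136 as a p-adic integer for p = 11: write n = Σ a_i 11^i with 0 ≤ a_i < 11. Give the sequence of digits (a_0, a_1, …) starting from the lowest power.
(a_0, a_1, …) = (2, 7, 6, 1)

Repeated division by 11 gives the digits low-to-high: 2136 = 2 + 7·11^1 + 6·11^2 + 1·11^3. Digit sequence: (2, 7, 6, 1).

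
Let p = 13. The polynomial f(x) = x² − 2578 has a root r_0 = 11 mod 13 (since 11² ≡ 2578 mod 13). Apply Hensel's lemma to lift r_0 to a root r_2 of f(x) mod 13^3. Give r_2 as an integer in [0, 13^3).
r_2 = 1129 (mod 2197)

Hensel's recurrence: r_{i+1} = r_i − f(r_i)·(f′(r_i))^{-1} mod 13^{i+2}, with f′(x) = 2x. Iterate:
  r_0 = 11 (mod 13)
  r_1 = 115 (mod 169)
  r_2 = 1129 (mod 2197)
Final: r_2 = 1129, and one checks f(r_2) ≡ 0 mod 13^3.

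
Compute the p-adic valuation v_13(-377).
v_13(-377) = 1

v_13(n) is the largest exponent k such that 13^k divides n. Factor out: -377 = -13^1 · 29. (Sign doesn't affect v_p.) So v_13(-377) = 1.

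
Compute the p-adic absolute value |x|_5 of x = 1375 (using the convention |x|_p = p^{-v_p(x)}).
|1375|_5 = 1/125

Step 1 — compute v_5(x) by factoring powers of 5 out of the numerator and denominator: v_5(1375) = 3. Step 2 — apply |x|_p = p^{-v_p(x)} = 5^{-3} = 1/125.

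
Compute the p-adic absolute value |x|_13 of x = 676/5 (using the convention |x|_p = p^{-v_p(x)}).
|676/5|_13 = 1/169

Step 1 — compute v_13(x) by factoring powers of 13 out of the numerator and denominator: v_13(676/5) = 2. Step 2 — apply |x|_p = p^{-v_p(x)} = 13^{-2} = 1/169.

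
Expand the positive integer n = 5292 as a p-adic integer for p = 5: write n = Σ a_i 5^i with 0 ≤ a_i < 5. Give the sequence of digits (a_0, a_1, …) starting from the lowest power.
(a_0, a_1, …) = (2, 3, 1, 2, 3, 1)

Repeated division by 5 gives the digits low-to-high: 5292 = 2 + 3·5^1 + 1·5^2 + 2·5^3 + 3·5^4 + 1·5^5. Digit sequence: (2, 3, 1, 2, 3, 1).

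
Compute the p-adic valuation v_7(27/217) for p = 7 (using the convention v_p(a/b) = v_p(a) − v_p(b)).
v_7(27/217) = -1

Factor powers of 7 from the numerator and denominator of the reduced fraction: 27 = 7^0 · 27 and 217 = 7^1 · 31. Apply v_p(a/b) = v_p(a) − v_p(b): v_7(27/217) = 0 − 1 = -1.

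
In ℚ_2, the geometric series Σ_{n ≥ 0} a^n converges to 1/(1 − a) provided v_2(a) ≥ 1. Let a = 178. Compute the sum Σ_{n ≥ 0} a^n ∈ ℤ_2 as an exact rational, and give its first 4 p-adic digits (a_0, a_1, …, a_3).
Σ a^n = 1/(1 − a) = -1/177;  first 4 digits = (1, 1, 1, 1)

v_2(a) = 1 ≥ 1, so the series converges in ℤ_2 to 1/(1 − a) = 1/(1 − 178) = -1/177. Expand this rational in ℤ_2: compute digits iteratively via d_i = x_i mod 2, x_{i+1} = (x_i − d_i)/2. The first 4 digits are (1, 1, 1, 1).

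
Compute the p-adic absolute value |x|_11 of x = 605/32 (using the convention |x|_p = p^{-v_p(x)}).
|605/32|_11 = 1/121

Step 1 — compute v_11(x) by factoring powers of 11 out of the numerator and denominator: v_11(605/32) = 2. Step 2 — apply |x|_p = p^{-v_p(x)} = 11^{-2} = 1/121.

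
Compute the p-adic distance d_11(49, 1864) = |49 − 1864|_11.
d_11(49, 1864) = 1/121

Step 1 — x − y = 49 − 1864 = -1815. Step 2 — v_11(-1815) = 2 (factor: -1815 = −(11^2 · 15); the sign does not affect v_p). Step 3 — |x − y|_11 = 11^{-2} = 1/121.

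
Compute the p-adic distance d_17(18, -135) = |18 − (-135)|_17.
d_17(18, -135) = 1/17

Step 1 — x − y = 18 − (-135) = 153. Step 2 — v_17(153) = 1 (factor: 153 = (17^1 · 9); the sign does not affect v_p). Step 3 — |x − y|_17 = 17^{-1} = 1/17.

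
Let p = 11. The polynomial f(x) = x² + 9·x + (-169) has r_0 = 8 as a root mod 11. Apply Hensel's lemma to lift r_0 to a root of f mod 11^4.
r_3 = 6553 (mod 14641)

Hensel: r_{i+1} = r_i − f(r_i)·(f′(r_i))^{-1} mod 11^{i+2}, f′(x) = 2x + 9. Iterate:
  r_0 = 8 (mod 11)
  r_1 = 19 (mod 121)
  r_2 = 1229 (mod 1331)
  r_3 = 6553 (mod 14641)
Final: r = 6553 satisfies f(r) ≡ 0 mod 11^4.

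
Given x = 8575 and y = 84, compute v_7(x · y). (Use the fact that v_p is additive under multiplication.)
v_7(720300) = 4

v_p(x) = 3 (factor: 8575 = 7^3 · 25); v_p(y) = 1 (factor: 84 = 7^1 · 12). Additivity: v_p(xy) = v_p(x) + v_p(y) = 3 + 1 = 4. (Direct check: xy = 720300 = 7^4 · (300).)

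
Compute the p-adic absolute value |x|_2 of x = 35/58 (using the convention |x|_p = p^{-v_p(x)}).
|35/58|_2 = 2

Step 1 — compute v_2(x) by factoring powers of 2 out of the numerator and denominator: v_2(35/58) = -1. Step 2 — apply |x|_p = p^{-v_p(x)} = 2^{1} = 2.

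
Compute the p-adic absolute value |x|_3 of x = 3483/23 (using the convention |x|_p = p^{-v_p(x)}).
|3483/23|_3 = 1/81

Step 1 — compute v_3(x) by factoring powers of 3 out of the numerator and denominator: v_3(3483/23) = 4. Step 2 — apply |x|_p = p^{-v_p(x)} = 3^{-4} = 1/81.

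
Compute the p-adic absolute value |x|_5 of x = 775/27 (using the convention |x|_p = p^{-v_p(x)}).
|775/27|_5 = 1/25

Step 1 — compute v_5(x) by factoring powers of 5 out of the numerator and denominator: v_5(775/27) = 2. Step 2 — apply |x|_p = p^{-v_p(x)} = 5^{-2} = 1/25.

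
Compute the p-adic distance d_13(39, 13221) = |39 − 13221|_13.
d_13(39, 13221) = 1/2197

Step 1 — x − y = 39 − 13221 = -13182. Step 2 — v_13(-13182) = 3 (factor: -13182 = −(13^3 · 6); the sign does not affect v_p). Step 3 — |x − y|_13 = 13^{-3} = 1/2197.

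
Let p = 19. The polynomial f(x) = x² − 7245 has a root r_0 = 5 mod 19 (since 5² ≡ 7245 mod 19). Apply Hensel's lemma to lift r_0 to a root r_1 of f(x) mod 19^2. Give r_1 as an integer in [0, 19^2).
r_1 = 5 (mod 361)

Hensel's recurrence: r_{i+1} = r_i − f(r_i)·(f′(r_i))^{-1} mod 19^{i+2}, with f′(x) = 2x. Iterate:
  r_0 = 5 (mod 19)
  r_1 = 5 (mod 361)
Final: r_1 = 5, and one checks f(r_1) ≡ 0 mod 19^2.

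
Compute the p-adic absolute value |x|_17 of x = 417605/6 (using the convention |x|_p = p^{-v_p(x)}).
|417605/6|_17 = 1/83521

Step 1 — compute v_17(x) by factoring powers of 17 out of the numerator and denominator: v_17(417605/6) = 4. Step 2 — apply |x|_p = p^{-v_p(x)} = 17^{-4} = 1/83521.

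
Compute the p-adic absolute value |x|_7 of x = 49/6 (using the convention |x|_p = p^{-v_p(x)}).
|49/6|_7 = 1/49

Step 1 — compute v_7(x) by factoring powers of 7 out of the numerator and denominator: v_7(49/6) = 2. Step 2 — apply |x|_p = p^{-v_p(x)} = 7^{-2} = 1/49.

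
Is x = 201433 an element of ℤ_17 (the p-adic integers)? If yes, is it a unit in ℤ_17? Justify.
x ∈ ℤ_17 but not a unit; v_17(x) = 3 > 0

ℤ_17 = {x ∈ ℚ_17 : v_17(x) ≥ 0} and ℤ_17^× = {x ∈ ℤ_17 : v_17(x) = 0}. Here v_17(201433) = v_17(num) − v_17(den) = 3; compare against these criteria.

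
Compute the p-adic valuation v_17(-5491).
v_17(-5491) = 2

v_17(n) is the largest exponent k such that 17^k divides n. Factor out: -5491 = -17^2 · 19. (Sign doesn't affect v_p.) So v_17(-5491) = 2.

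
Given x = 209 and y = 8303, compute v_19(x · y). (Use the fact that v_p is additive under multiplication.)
v_19(1735327) = 3

v_p(x) = 1 (factor: 209 = 19^1 · 11); v_p(y) = 2 (factor: 8303 = 19^2 · 23). Additivity: v_p(xy) = v_p(x) + v_p(y) = 1 + 2 = 3. (Direct check: xy = 1735327 = 19^3 · (253).)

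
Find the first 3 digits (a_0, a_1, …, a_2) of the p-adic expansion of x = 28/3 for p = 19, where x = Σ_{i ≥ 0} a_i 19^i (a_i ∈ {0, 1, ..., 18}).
(a_0, …, a_2) = (3, 13, 12)

v_19(28/3) = 0 (numerator and denominator both coprime to 19), so x ∈ ℤ_19^×. Compute digits iteratively via a_i = x_i mod 19, x_{i+1} = (x_i − a_i)/19, with x_0 = x:
  x_0 = 28/3;  a_0 = 3;  x_1 = (x_0 − 3)/19 = 1/3
  x_1 = 1/3;  a_1 = 13;  x_2 = (x_1 − 13)/19 = -2/3
  x_2 = -2/3;  a_2 = 12;  x_3 = (x_2 − 12)/19 = -2/3
Digits: (3, 13, 12).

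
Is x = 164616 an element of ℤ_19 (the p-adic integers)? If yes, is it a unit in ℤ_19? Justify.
x ∈ ℤ_19 but not a unit; v_19(x) = 3 > 0

ℤ_19 = {x ∈ ℚ_19 : v_19(x) ≥ 0} and ℤ_19^× = {x ∈ ℤ_19 : v_19(x) = 0}. Here v_19(164616) = v_19(num) − v_19(den) = 3; compare against these criteria.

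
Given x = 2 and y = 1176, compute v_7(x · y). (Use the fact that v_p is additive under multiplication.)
v_7(2352) = 2

v_p(x) = 0 (factor: 2 = 7^0 · 2); v_p(y) = 2 (factor: 1176 = 7^2 · 24). Additivity: v_p(xy) = v_p(x) + v_p(y) = 0 + 2 = 2. (Direct check: xy = 2352 = 7^2 · (48).)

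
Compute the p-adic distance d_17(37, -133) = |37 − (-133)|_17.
d_17(37, -133) = 1/17

Step 1 — x − y = 37 − (-133) = 170. Step 2 — v_17(170) = 1 (factor: 170 = (17^1 · 10); the sign does not affect v_p). Step 3 — |x − y|_17 = 17^{-1} = 1/17.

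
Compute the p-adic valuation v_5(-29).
v_5(-29) = 0

v_5(n) is the largest exponent k such that 5^k divides n. Factor out: -29 = -5^0 · 29. (Sign doesn't affect v_p.) So v_5(-29) = 0.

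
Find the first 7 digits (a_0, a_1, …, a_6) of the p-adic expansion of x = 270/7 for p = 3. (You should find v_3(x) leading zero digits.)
(a_0, …, a_6) = (0, 0, 0, 1, 1, 1, 0)

v_3(270/7) = 3, so a_0 = ... = a_2 = 0. Factor out: x = 3^3 · u with u = 10/7 a unit in ℤ_3. Expand u iteratively via a_{v+i} = u_i mod 3, u_{i+1} = (u_i − a_{v+i})/3:
  u_0 = 10/7;  a_3 = 1;  u_1 = (u_0 − 1)/3 = 1/7
  u_1 = 1/7;  a_4 = 1;  u_2 = (u_1 − 1)/3 = -2/7
  u_2 = -2/7;  a_5 = 1;  u_3 = (u_2 − 1)/3 = -3/7
  u_3 = -3/7;  a_6 = 0;  u_4 = (u_3 − 0)/3 = -1/7
Digits: (0, 0, 0, 1, 1, 1, 0).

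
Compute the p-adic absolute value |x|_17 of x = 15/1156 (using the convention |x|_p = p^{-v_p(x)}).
|15/1156|_17 = 289

Step 1 — compute v_17(x) by factoring powers of 17 out of the numerator and denominator: v_17(15/1156) = -2. Step 2 — apply |x|_p = p^{-v_p(x)} = 17^{2} = 289.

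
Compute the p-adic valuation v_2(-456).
v_2(-456) = 3

v_2(n) is the largest exponent k such that 2^k divides n. Factor out: -456 = -2^3 · 57. (Sign doesn't affect v_p.) So v_2(-456) = 3.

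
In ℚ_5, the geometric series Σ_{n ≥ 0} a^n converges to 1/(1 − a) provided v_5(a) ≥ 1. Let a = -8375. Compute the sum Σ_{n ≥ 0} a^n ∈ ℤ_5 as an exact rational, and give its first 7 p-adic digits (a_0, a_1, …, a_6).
Σ a^n = 1/(1 − a) = 1/8376;  first 7 digits = (1, 0, 0, 3, 1, 2, 3)

v_5(a) = 3 ≥ 1, so the series converges in ℤ_5 to 1/(1 − a) = 1/(1 − (-8375)) = 1/8376. Expand this rational in ℤ_5: compute digits iteratively via d_i = x_i mod 5, x_{i+1} = (x_i − d_i)/5. The first 7 digits are (1, 0, 0, 3, 1, 2, 3).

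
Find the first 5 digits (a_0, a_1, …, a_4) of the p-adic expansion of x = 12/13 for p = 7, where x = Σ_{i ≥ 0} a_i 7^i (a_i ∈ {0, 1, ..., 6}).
(a_0, …, a_4) = (2, 2, 4, 1, 3)

v_7(12/13) = 0 (numerator and denominator both coprime to 7), so x ∈ ℤ_7^×. Compute digits iteratively via a_i = x_i mod 7, x_{i+1} = (x_i − a_i)/7, with x_0 = x:
  x_0 = 12/13;  a_0 = 2;  x_1 = (x_0 − 2)/7 = -2/13
  x_1 = -2/13;  a_1 = 2;  x_2 = (x_1 − 2)/7 = -4/13
  x_2 = -4/13;  a_2 = 4;  x_3 = (x_2 − 4)/7 = -8/13
  x_3 = -8/13;  a_3 = 1;  x_4 = (x_3 − 1)/7 = -3/13
  x_4 = -3/13;  a_4 = 3;  x_5 = (x_4 − 3)/7 = -6/13
Digits: (2, 2, 4, 1, 3).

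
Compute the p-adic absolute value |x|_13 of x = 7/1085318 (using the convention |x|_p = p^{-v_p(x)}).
|7/1085318|_13 = 28561

Step 1 — compute v_13(x) by factoring powers of 13 out of the numerator and denominator: v_13(7/1085318) = -4. Step 2 — apply |x|_p = p^{-v_p(x)} = 13^{4} = 28561.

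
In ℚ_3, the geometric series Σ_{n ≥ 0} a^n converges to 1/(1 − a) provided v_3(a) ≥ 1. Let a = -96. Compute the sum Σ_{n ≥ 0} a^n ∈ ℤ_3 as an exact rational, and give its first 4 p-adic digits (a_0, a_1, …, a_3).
Σ a^n = 1/(1 − a) = 1/97;  first 4 digits = (1, 1, 2, 2)

v_3(a) = 1 ≥ 1, so the series converges in ℤ_3 to 1/(1 − a) = 1/(1 − (-96)) = 1/97. Expand this rational in ℤ_3: compute digits iteratively via d_i = x_i mod 3, x_{i+1} = (x_i − d_i)/3. The first 4 digits are (1, 1, 2, 2).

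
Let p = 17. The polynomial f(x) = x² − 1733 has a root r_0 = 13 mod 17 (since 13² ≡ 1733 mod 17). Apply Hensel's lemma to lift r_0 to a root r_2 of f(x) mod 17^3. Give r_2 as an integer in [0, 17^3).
r_2 = 540 (mod 4913)

Hensel's recurrence: r_{i+1} = r_i − f(r_i)·(f′(r_i))^{-1} mod 17^{i+2}, with f′(x) = 2x. Iterate:
  r_0 = 13 (mod 17)
  r_1 = 251 (mod 289)
  r_2 = 540 (mod 4913)
Final: r_2 = 540, and one checks f(r_2) ≡ 0 mod 17^3.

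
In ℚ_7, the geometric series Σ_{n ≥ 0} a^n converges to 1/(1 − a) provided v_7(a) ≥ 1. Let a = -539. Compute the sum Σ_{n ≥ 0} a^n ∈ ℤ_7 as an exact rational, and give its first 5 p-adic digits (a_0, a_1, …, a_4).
Σ a^n = 1/(1 − a) = 1/540;  first 5 digits = (1, 0, 3, 5, 1)

v_7(a) = 2 ≥ 1, so the series converges in ℤ_7 to 1/(1 − a) = 1/(1 − (-539)) = 1/540. Expand this rational in ℤ_7: compute digits iteratively via d_i = x_i mod 7, x_{i+1} = (x_i − d_i)/7. The first 5 digits are (1, 0, 3, 5, 1).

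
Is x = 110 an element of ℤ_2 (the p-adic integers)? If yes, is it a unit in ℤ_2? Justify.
x ∈ ℤ_2 but not a unit; v_2(x) = 1 > 0

ℤ_2 = {x ∈ ℚ_2 : v_2(x) ≥ 0} and ℤ_2^× = {x ∈ ℤ_2 : v_2(x) = 0}. Here v_2(110) = v_2(num) − v_2(den) = 1; compare against these criteria.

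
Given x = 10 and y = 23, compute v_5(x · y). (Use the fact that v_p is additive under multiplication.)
v_5(230) = 1

v_p(x) = 1 (factor: 10 = 5^1 · 2); v_p(y) = 0 (factor: 23 = 5^0 · 23). Additivity: v_p(xy) = v_p(x) + v_p(y) = 1 + 0 = 1. (Direct check: xy = 230 = 5^1 · (46).)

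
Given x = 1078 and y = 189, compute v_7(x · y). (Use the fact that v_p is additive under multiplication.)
v_7(203742) = 3

v_p(x) = 2 (factor: 1078 = 7^2 · 22); v_p(y) = 1 (factor: 189 = 7^1 · 27). Additivity: v_p(xy) = v_p(x) + v_p(y) = 2 + 1 = 3. (Direct check: xy = 203742 = 7^3 · (594).)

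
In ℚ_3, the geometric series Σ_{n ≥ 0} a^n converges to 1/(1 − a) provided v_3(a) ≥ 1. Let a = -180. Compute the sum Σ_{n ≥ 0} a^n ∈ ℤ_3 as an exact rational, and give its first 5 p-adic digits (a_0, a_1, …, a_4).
Σ a^n = 1/(1 − a) = 1/181;  first 5 digits = (1, 0, 1, 2, 1)

v_3(a) = 2 ≥ 1, so the series converges in ℤ_3 to 1/(1 − a) = 1/(1 − (-180)) = 1/181. Expand this rational in ℤ_3: compute digits iteratively via d_i = x_i mod 3, x_{i+1} = (x_i − d_i)/3. The first 5 digits are (1, 0, 1, 2, 1).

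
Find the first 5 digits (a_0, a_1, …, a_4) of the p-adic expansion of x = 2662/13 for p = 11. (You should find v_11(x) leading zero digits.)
(a_0, …, a_4) = (0, 0, 0, 1, 5)

v_11(2662/13) = 3, so a_0 = ... = a_2 = 0. Factor out: x = 11^3 · u with u = 2/13 a unit in ℤ_11. Expand u iteratively via a_{v+i} = u_i mod 11, u_{i+1} = (u_i − a_{v+i})/11:
  u_0 = 2/13;  a_3 = 1;  u_1 = (u_0 − 1)/11 = -1/13
  u_1 = -1/13;  a_4 = 5;  u_2 = (u_1 − 5)/11 = -6/13
Digits: (0, 0, 0, 1, 5).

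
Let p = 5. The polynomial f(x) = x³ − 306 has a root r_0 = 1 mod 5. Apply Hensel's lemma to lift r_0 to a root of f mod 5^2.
r_1 = 11 (mod 25)

Hensel: r_{i+1} = r_i − f(r_i)/f′(r_i) mod 5^{i+2}, where f′(x) = 3x². Iterate:
  r_0 = 1 (mod 5)
  r_1 = 11 (mod 25)
Final: r = 11 with f(r) ≡ 0 mod 5^2.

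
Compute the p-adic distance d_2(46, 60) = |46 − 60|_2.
d_2(46, 60) = 1/2

Step 1 — x − y = 46 − 60 = -14. Step 2 — v_2(-14) = 1 (factor: -14 = −(2^1 · 7); the sign does not affect v_p). Step 3 — |x − y|_2 = 2^{-1} = 1/2.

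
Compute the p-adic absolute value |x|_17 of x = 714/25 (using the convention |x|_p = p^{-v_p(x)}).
|714/25|_17 = 1/17

Step 1 — compute v_17(x) by factoring powers of 17 out of the numerator and denominator: v_17(714/25) = 1. Step 2 — apply |x|_p = p^{-v_p(x)} = 17^{-1} = 1/17.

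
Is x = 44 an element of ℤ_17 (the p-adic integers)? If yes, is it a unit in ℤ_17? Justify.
x ∈ ℤ_17^× (unit); v_17(x) = 0

ℤ_17 = {x ∈ ℚ_17 : v_17(x) ≥ 0} and ℤ_17^× = {x ∈ ℤ_17 : v_17(x) = 0}. Here v_17(44) = v_17(num) − v_17(den) = 0; compare against these criteria.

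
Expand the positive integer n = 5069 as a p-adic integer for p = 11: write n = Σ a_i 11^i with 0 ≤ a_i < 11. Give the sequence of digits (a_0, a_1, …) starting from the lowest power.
(a_0, a_1, …) = (9, 9, 8, 3)

Repeated division by 11 gives the digits low-to-high: 5069 = 9 + 9·11^1 + 8·11^2 + 3·11^3. Digit sequence: (9, 9, 8, 3).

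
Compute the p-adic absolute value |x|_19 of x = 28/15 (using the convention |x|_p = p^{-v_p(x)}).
|28/15|_19 = 1

Step 1 — compute v_19(x) by factoring powers of 19 out of the numerator and denominator: v_19(28/15) = 0. Step 2 — apply |x|_p = p^{-v_p(x)} = 19^{0} = 1.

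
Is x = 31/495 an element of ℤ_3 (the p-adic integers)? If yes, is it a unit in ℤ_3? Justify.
x ∉ ℤ_3 (v_3(x) = -2 < 0)

ℤ_3 = {x ∈ ℚ_3 : v_3(x) ≥ 0} and ℤ_3^× = {x ∈ ℤ_3 : v_3(x) = 0}. Here v_3(31/495) = v_3(num) − v_3(den) = -2; compare against these criteria.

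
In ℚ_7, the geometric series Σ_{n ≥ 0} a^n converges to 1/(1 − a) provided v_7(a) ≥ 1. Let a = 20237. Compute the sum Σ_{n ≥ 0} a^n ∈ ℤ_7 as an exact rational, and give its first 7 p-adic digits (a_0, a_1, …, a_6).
Σ a^n = 1/(1 − a) = -1/20236;  first 7 digits = (1, 0, 0, 3, 1, 1, 2)

v_7(a) = 3 ≥ 1, so the series converges in ℤ_7 to 1/(1 − a) = 1/(1 − 20237) = -1/20236. Expand this rational in ℤ_7: compute digits iteratively via d_i = x_i mod 7, x_{i+1} = (x_i − d_i)/7. The first 7 digits are (1, 0, 0, 3, 1, 1, 2).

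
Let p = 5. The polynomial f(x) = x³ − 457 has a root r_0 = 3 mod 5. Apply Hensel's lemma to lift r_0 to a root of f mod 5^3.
r_2 = 18 (mod 125)

Hensel: r_{i+1} = r_i − f(r_i)/f′(r_i) mod 5^{i+2}, where f′(x) = 3x². Iterate:
  r_0 = 3 (mod 5)
  r_1 = 18 (mod 25)
  r_2 = 18 (mod 125)
Final: r = 18 with f(r) ≡ 0 mod 5^3.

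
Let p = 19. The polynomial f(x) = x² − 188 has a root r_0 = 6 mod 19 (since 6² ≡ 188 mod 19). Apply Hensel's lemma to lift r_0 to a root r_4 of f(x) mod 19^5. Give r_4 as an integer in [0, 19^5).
r_4 = 882784 (mod 2476099)

Hensel's recurrence: r_{i+1} = r_i − f(r_i)·(f′(r_i))^{-1} mod 19^{i+2}, with f′(x) = 2x. Iterate:
  r_0 = 6 (mod 19)
  r_1 = 139 (mod 361)
  r_2 = 4832 (mod 6859)
  r_3 = 100858 (mod 130321)
  r_4 = 882784 (mod 2476099)
Final: r_4 = 882784, and one checks f(r_4) ≡ 0 mod 19^5.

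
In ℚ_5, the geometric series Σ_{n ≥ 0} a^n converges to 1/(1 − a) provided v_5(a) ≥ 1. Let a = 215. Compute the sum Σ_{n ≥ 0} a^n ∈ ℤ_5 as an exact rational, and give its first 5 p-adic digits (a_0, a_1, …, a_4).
Σ a^n = 1/(1 − a) = -1/214;  first 5 digits = (1, 3, 2, 3, 1)

v_5(a) = 1 ≥ 1, so the series converges in ℤ_5 to 1/(1 − a) = 1/(1 − 215) = -1/214. Expand this rational in ℤ_5: compute digits iteratively via d_i = x_i mod 5, x_{i+1} = (x_i − d_i)/5. The first 5 digits are (1, 3, 2, 3, 1).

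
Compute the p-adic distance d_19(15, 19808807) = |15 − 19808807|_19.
d_19(15, 19808807) = 1/2476099

Step 1 — x − y = 15 − 19808807 = -19808792. Step 2 — v_19(-19808792) = 5 (factor: -19808792 = −(19^5 · 8); the sign does not affect v_p). Step 3 — |x − y|_19 = 19^{-5} = 1/2476099.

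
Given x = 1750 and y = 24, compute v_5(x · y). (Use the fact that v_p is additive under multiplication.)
v_5(42000) = 3

v_p(x) = 3 (factor: 1750 = 5^3 · 14); v_p(y) = 0 (factor: 24 = 5^0 · 24). Additivity: v_p(xy) = v_p(x) + v_p(y) = 3 + 0 = 3. (Direct check: xy = 42000 = 5^3 · (336).)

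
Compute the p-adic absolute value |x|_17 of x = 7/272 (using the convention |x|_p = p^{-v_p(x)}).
|7/272|_17 = 17

Step 1 — compute v_17(x) by factoring powers of 17 out of the numerator and denominator: v_17(7/272) = -1. Step 2 — apply |x|_p = p^{-v_p(x)} = 17^{1} = 17.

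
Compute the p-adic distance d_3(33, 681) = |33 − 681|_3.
d_3(33, 681) = 1/81

Step 1 — x − y = 33 − 681 = -648. Step 2 — v_3(-648) = 4 (factor: -648 = −(3^4 · 8); the sign does not affect v_p). Step 3 — |x − y|_3 = 3^{-4} = 1/81.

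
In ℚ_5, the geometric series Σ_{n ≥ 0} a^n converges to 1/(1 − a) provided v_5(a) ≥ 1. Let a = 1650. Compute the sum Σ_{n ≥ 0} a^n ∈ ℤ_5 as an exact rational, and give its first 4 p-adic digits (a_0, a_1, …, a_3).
Σ a^n = 1/(1 − a) = -1/1649;  first 4 digits = (1, 0, 1, 3)

v_5(a) = 2 ≥ 1, so the series converges in ℤ_5 to 1/(1 − a) = 1/(1 − 1650) = -1/1649. Expand this rational in ℤ_5: compute digits iteratively via d_i = x_i mod 5, x_{i+1} = (x_i − d_i)/5. The first 4 digits are (1, 0, 1, 3).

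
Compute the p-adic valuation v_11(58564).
v_11(58564) = 4

v_11(n) is the largest exponent k such that 11^k divides n. Factor out: 58564 = 11^4 · 4. (Sign doesn't affect v_p.) So v_11(58564) = 4.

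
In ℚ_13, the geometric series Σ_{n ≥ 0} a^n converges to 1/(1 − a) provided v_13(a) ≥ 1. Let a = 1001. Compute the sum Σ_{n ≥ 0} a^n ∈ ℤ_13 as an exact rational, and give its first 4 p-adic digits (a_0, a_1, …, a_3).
Σ a^n = 1/(1 − a) = -1/1000;  first 4 digits = (1, 12, 6, 0)

v_13(a) = 1 ≥ 1, so the series converges in ℤ_13 to 1/(1 − a) = 1/(1 − 1001) = -1/1000. Expand this rational in ℤ_13: compute digits iteratively via d_i = x_i mod 13, x_{i+1} = (x_i − d_i)/13. The first 4 digits are (1, 12, 6, 0).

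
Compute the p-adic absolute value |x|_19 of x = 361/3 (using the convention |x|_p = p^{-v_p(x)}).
|361/3|_19 = 1/361

Step 1 — compute v_19(x) by factoring powers of 19 out of the numerator and denominator: v_19(361/3) = 2. Step 2 — apply |x|_p = p^{-v_p(x)} = 19^{-2} = 1/361.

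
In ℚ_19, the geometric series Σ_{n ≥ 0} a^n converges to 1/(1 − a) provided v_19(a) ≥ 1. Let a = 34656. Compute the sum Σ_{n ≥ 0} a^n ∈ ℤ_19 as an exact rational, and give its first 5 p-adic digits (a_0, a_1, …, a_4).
Σ a^n = 1/(1 − a) = -1/34655;  first 5 digits = (1, 0, 1, 5, 1)

v_19(a) = 2 ≥ 1, so the series converges in ℤ_19 to 1/(1 − a) = 1/(1 − 34656) = -1/34655. Expand this rational in ℤ_19: compute digits iteratively via d_i = x_i mod 19, x_{i+1} = (x_i − d_i)/19. The first 5 digits are (1, 0, 1, 5, 1).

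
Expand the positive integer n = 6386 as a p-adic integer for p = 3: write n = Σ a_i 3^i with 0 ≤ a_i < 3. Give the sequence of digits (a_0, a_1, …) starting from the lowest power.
(a_0, a_1, …) = (2, 1, 1, 2, 0, 2, 2, 2)

Repeated division by 3 gives the digits low-to-high: 6386 = 2 + 1·3^1 + 1·3^2 + 2·3^3 + 2·3^5 + 2·3^6 + 2·3^7. Digit sequence: (2, 1, 1, 2, 0, 2, 2, 2).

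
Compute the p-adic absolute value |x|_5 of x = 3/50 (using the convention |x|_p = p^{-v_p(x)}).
|3/50|_5 = 25

Step 1 — compute v_5(x) by factoring powers of 5 out of the numerator and denominator: v_5(3/50) = -2. Step 2 — apply |x|_p = p^{-v_p(x)} = 5^{2} = 25.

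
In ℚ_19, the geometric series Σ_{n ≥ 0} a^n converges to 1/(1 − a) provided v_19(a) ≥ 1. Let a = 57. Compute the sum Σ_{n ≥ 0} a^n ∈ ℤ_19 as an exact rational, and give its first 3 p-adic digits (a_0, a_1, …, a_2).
Σ a^n = 1/(1 − a) = -1/56;  first 3 digits = (1, 3, 9)

v_19(a) = 1 ≥ 1, so the series converges in ℤ_19 to 1/(1 − a) = 1/(1 − 57) = -1/56. Expand this rational in ℤ_19: compute digits iteratively via d_i = x_i mod 19, x_{i+1} = (x_i − d_i)/19. The first 3 digits are (1, 3, 9).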